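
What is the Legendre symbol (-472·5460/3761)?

By multiplicativity, (-472·5460/3761) = (-472/3761)·(5460/3761).
First factor (-472/3761):
Reduce the numerator: -472 ≡ 3289 (mod 3761), so (-472/3761) = (3289/3761).
3289 ≡ 1 (mod 4), so quadratic reciprocity gives (3289/3761) = (3761/3289). Reduce: 3761 ≡ 472 (mod 3289). Now have (472/3289).
Factor out 2: 472 = 2^3·59. Since 3289 ≡ 1 (mod 8), (2/3289) = +1, and (2/3289)^3 = +1. Now have (59/3289).
3289 ≡ 1 (mod 4), so quadratic reciprocity gives (59/3289) = (3289/59). Reduce: 3289 ≡ 44 (mod 59). Now have (44/59).
Factor out 2: 44 = 2^2·11. Since 59 ≡ 3 (mod 8), (2/59) = -1, and (2/59)^2 = +1. Now have (11/59).
Both 11 ≡ 3 and 59 ≡ 3 (mod 4), so reciprocity gives (11/59) = -(59/11). Reduce: 59 ≡ 4 (mod 11). Now have -(4/11).
Factor out 2: 4 = 2^2. Since 11 ≡ 3 (mod 8), (2/11) = -1, and (2/11)^2 = +1. Now have -(1/11).
(1/11) = 1. Collecting the sign factors: -1.
Second factor (5460/3761):
Reduce the numerator: 5460 ≡ 1699 (mod 3761), so (5460/3761) = (1699/3761).
3761 ≡ 1 (mod 4), so quadratic reciprocity gives (1699/3761) = (3761/1699). Reduce: 3761 ≡ 363 (mod 1699). Now have (363/1699).
Both 363 ≡ 3 and 1699 ≡ 3 (mod 4), so reciprocity gives (363/1699) = -(1699/363). Reduce: 1699 ≡ 247 (mod 363). Now have -(247/363).
Both 247 ≡ 3 and 363 ≡ 3 (mod 4), so reciprocity gives (247/363) = -(363/247). Reduce: 363 ≡ 116 (mod 247). Now have (116/247).
Factor out 2: 116 = 2^2·29. Since 247 ≡ 7 (mod 8), (2/247) = +1, and (2/247)^2 = +1. Now have (29/247).
29 ≡ 1 (mod 4), so quadratic reciprocity gives (29/247) = (247/29). Reduce: 247 ≡ 15 (mod 29). Now have (15/29).
29 ≡ 1 (mod 4), so quadratic reciprocity gives (15/29) = (29/15). Reduce: 29 ≡ 14 (mod 15). Now have (14/15).
Factor out 2: 14 = 2·7. Since 15 ≡ 7 (mod 8), (2/15) = +1. Now have (7/15).
Both 7 ≡ 3 and 15 ≡ 3 (mod 4), so reciprocity gives (7/15) = -(15/7). Reduce: 15 ≡ 1 (mod 7). Now have -(1/7).
(1/7) = 1. Collecting the sign factors: -1.
Product: (-1)·(-1) = 1.

1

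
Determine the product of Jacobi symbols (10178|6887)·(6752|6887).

-1

By multiplicativity, (10178·6752|6887) = (10178|6887)·(6752|6887).
First factor (10178|6887):
(10178|6887)
  = (3291|6887)    [10178 ≡ 3291 mod 6887]
  = -(6887|3291)    [QR: both ≡ 3 mod 4, sign flips]
  = -(305|3291)    [6887 ≡ 305 mod 3291]
  = -(3291|305)    [QR: 305 ≡ 1 mod 4, sign kept]
  = -(241|305)    [3291 ≡ 241 mod 305]
  = -(305|241)    [QR: 241 ≡ 1 mod 4, sign kept]
  = -(64|241)    [305 ≡ 64 mod 241]
  = -(1|241)    [241 ≡ 1 mod 8 ⇒ (2|241)^6 = +1]
  = -1    [(1|241) = 1]
Second factor (6752|6887):
(6752|6887)
  = (211|6887)    [6887 ≡ 7 mod 8 ⇒ (2|6887)^5 = +1]
  = -(6887|211)    [QR: both ≡ 3 mod 4, sign flips]
  = -(135|211)    [6887 ≡ 135 mod 211]
  = (211|135)    [QR: both ≡ 3 mod 4, sign flips]
  = (76|135)    [211 ≡ 76 mod 135]
  = (19|135)    [135 ≡ 7 mod 8 ⇒ (2|135)^2 = +1]
  = -(135|19)    [QR: both ≡ 3 mod 4, sign flips]
  = -(2|19)    [135 ≡ 2 mod 19]
  = (1|19)    [19 ≡ 3 mod 8 ⇒ (2|19) = -1]
  = 1    [(1|19) = 1]
Product: (-1)·(1) = -1.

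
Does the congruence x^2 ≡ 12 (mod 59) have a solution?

(12/59)
  = (3/59)    [59 ≡ 3 mod 8 ⇒ (2/59)^2 = +1]
  = -(59/3)    [QR: both ≡ 3 mod 4, sign flips]
  = -(2/3)    [59 ≡ 2 mod 3]
  = (1/3)    [3 ≡ 3 mod 8 ⇒ (2/3) = -1]
  = 1    [(1/3) = 1]
(12/59) = 1, and 59 is prime, so 12 is a quadratic residue mod 59.

yes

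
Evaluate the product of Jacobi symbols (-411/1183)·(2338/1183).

0

By multiplicativity, (-411·2338/1183) = (-411/1183)·(2338/1183).
First factor (-411/1183):
(-411/1183)
  = (772/1183)    [-411 ≡ 772 mod 1183]
  = (193/1183)    [1183 ≡ 7 mod 8 ⇒ (2/1183)^2 = +1]
  = (1183/193)    [QR: 193 ≡ 1 mod 4, sign kept]
  = (25/193)    [1183 ≡ 25 mod 193]
  = (193/25)    [QR: 25 ≡ 1 mod 4, sign kept]
  = (18/25)    [193 ≡ 18 mod 25]
  = (9/25)    [25 ≡ 1 mod 8 ⇒ (2/25) = +1]
  = (25/9)    [QR: 9 ≡ 1 mod 4, sign kept]
  = (7/9)    [25 ≡ 7 mod 9]
  = (9/7)    [QR: 9 ≡ 1 mod 4, sign kept]
  = (2/7)    [9 ≡ 2 mod 7]
  = (1/7)    [7 ≡ 7 mod 8 ⇒ (2/7) = +1]
  = 1    [(1/7) = 1]
Second factor (2338/1183):
(2338/1183)
  = (1155/1183)    [2338 ≡ 1155 mod 1183]
  = -(1183/1155)    [QR: both ≡ 3 mod 4, sign flips]
  = -(28/1155)    [1183 ≡ 28 mod 1155]
  = -(7/1155)    [1155 ≡ 3 mod 8 ⇒ (2/1155)^2 = +1]
  = (1155/7)    [QR: both ≡ 3 mod 4, sign flips]
  = (0/7)    [1155 ≡ 0 mod 7]
  = 0    [numerator 0, gcd > 1]
Product: (1)·(0) = 0.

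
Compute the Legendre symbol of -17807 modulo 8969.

Pull out -1: (-17807|8969) = (-1|8969)·(17807|8969). Since 8969 ≡ 1 (mod 4), (-1|8969) = +1. Now have (17807|8969).
Reduce the numerator: 17807 ≡ 8838 (mod 8969), so (17807|8969) = (8838|8969).
Factor out 2: 8838 = 2·4419. Since 8969 ≡ 1 (mod 8), (2|8969) = +1. Now have (4419|8969).
8969 ≡ 1 (mod 4), so quadratic reciprocity gives (4419|8969) = (8969|4419). Reduce: 8969 ≡ 131 (mod 4419). Now have (131|4419).
Both 131 ≡ 3 and 4419 ≡ 3 (mod 4), so reciprocity gives (131|4419) = -(4419|131). Reduce: 4419 ≡ 96 (mod 131). Now have -(96|131).
Factor out 2: 96 = 2^5·3. Since 131 ≡ 3 (mod 8), (2|131) = -1, and (2|131)^5 = -1. Now have (3|131).
Both 3 ≡ 3 and 131 ≡ 3 (mod 4), so reciprocity gives (3|131) = -(131|3). Reduce: 131 ≡ 2 (mod 3). Now have -(2|3).
Factor out 2: 2 = 2. Since 3 ≡ 3 (mod 8), (2|3) = -1. Now have (1|3).
(1|3) = 1. Collecting the sign factors: 1.

1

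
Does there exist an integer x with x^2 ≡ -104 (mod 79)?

no

Reduce the numerator: -104 ≡ 54 (mod 79), so (-104|79) = (54|79).
Factor out 2: 54 = 2·27. Since 79 ≡ 7 (mod 8), (2|79) = +1. Now have (27|79).
Both 27 ≡ 3 and 79 ≡ 3 (mod 4), so reciprocity gives (27|79) = -(79|27). Reduce: 79 ≡ 25 (mod 27). Now have -(25|27).
25 ≡ 1 (mod 4), so quadratic reciprocity gives (25|27) = (27|25). Reduce: 27 ≡ 2 (mod 25). Now have -(2|25).
Factor out 2: 2 = 2. Since 25 ≡ 1 (mod 8), (2|25) = +1. Now have -(1|25).
(1|25) = 1. Collecting the sign factors: -1.
The Legendre symbol is -1, so x^2 ≡ -104 (mod 79) has no solution.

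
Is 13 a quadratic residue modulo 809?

yes

13 ≡ 1 (mod 4), so quadratic reciprocity gives (13/809) = (809/13). Reduce: 809 ≡ 3 (mod 13). Now have (3/13).
13 ≡ 1 (mod 4), so quadratic reciprocity gives (3/13) = (13/3). Reduce: 13 ≡ 1 (mod 3). Now have (1/3).
(1/3) = 1. Collecting the sign factors: 1.
The Legendre symbol is 1, so x^2 ≡ 13 (mod 809) has solution.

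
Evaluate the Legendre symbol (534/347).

-1

(534/347)
  = (187/347)    [534 ≡ 187 mod 347]
  = -(347/187)    [QR: both ≡ 3 mod 4, sign flips]
  = -(160/187)    [347 ≡ 160 mod 187]
  = (5/187)    [187 ≡ 3 mod 8 ⇒ (2/187)^5 = -1]
  = (187/5)    [QR: 5 ≡ 1 mod 4, sign kept]
  = (2/5)    [187 ≡ 2 mod 5]
  = -(1/5)    [5 ≡ 5 mod 8 ⇒ (2/5) = -1]
  = -1    [(1/5) = 1]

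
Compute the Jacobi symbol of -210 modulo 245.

Reduce the numerator: -210 ≡ 35 (mod 245), so (-210 / 245) = (35 / 245).
245 ≡ 1 (mod 4), so quadratic reciprocity gives (35 / 245) = (245 / 35). Reduce: 245 ≡ 0 (mod 35). Now have (0 / 35).
The numerator is now 0 with denominator 35 > 1: the symbol is 0.

0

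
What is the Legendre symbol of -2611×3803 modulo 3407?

1

By multiplicativity, (-2611·3803/3407) = (-2611/3407)·(3803/3407).
First factor (-2611/3407):
(-2611/3407)
  = -(2611/3407)    [3407 ≡ 3 mod 4 ⇒ (-1/3407) = -1]
  = (3407/2611)    [QR: both ≡ 3 mod 4, sign flips]
  = (796/2611)    [3407 ≡ 796 mod 2611]
  = (199/2611)    [2611 ≡ 3 mod 8 ⇒ (2/2611)^2 = +1]
  = -(2611/199)    [QR: both ≡ 3 mod 4, sign flips]
  = -(24/199)    [2611 ≡ 24 mod 199]
  = -(3/199)    [199 ≡ 7 mod 8 ⇒ (2/199)^3 = +1]
  = (199/3)    [QR: both ≡ 3 mod 4, sign flips]
  = (1/3)    [199 ≡ 1 mod 3]
  = 1    [(1/3) = 1]
Second factor (3803/3407):
(3803/3407)
  = (396/3407)    [3803 ≡ 396 mod 3407]
  = (99/3407)    [3407 ≡ 7 mod 8 ⇒ (2/3407)^2 = +1]
  = -(3407/99)    [QR: both ≡ 3 mod 4, sign flips]
  = -(41/99)    [3407 ≡ 41 mod 99]
  = -(99/41)    [QR: 41 ≡ 1 mod 4, sign kept]
  = -(17/41)    [99 ≡ 17 mod 41]
  = -(41/17)    [QR: 17 ≡ 1 mod 4, sign kept]
  = -(7/17)    [41 ≡ 7 mod 17]
  = -(17/7)    [QR: 17 ≡ 1 mod 4, sign kept]
  = -(3/7)    [17 ≡ 3 mod 7]
  = (7/3)    [QR: both ≡ 3 mod 4, sign flips]
  = (1/3)    [7 ≡ 1 mod 3]
  = 1    [(1/3) = 1]
Product: (1)·(1) = 1.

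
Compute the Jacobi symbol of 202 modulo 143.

Reduce the numerator: 202 ≡ 59 (mod 143), so (202/143) = (59/143).
Both 59 ≡ 3 and 143 ≡ 3 (mod 4), so reciprocity gives (59/143) = -(143/59). Reduce: 143 ≡ 25 (mod 59). Now have -(25/59).
25 ≡ 1 (mod 4), so quadratic reciprocity gives (25/59) = (59/25). Reduce: 59 ≡ 9 (mod 25). Now have -(9/25).
9 ≡ 1 (mod 4), so quadratic reciprocity gives (9/25) = (25/9). Reduce: 25 ≡ 7 (mod 9). Now have -(7/9).
9 ≡ 1 (mod 4), so quadratic reciprocity gives (7/9) = (9/7). Reduce: 9 ≡ 2 (mod 7). Now have -(2/7).
Factor out 2: 2 = 2. Since 7 ≡ 7 (mod 8), (2/7) = +1. Now have -(1/7).
(1/7) = 1. Collecting the sign factors: -1.

-1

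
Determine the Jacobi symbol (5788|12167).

-1

(5788|12167)
  = (1447|12167)    [12167 ≡ 7 mod 8 ⇒ (2|12167)^2 = +1]
  = -(12167|1447)    [QR: both ≡ 3 mod 4, sign flips]
  = -(591|1447)    [12167 ≡ 591 mod 1447]
  = (1447|591)    [QR: both ≡ 3 mod 4, sign flips]
  = (265|591)    [1447 ≡ 265 mod 591]
  = (591|265)    [QR: 265 ≡ 1 mod 4, sign kept]
  = (61|265)    [591 ≡ 61 mod 265]
  = (265|61)    [QR: 61 ≡ 1 mod 4, sign kept]
  = (21|61)    [265 ≡ 21 mod 61]
  = (61|21)    [QR: 21 ≡ 1 mod 4, sign kept]
  = (19|21)    [61 ≡ 19 mod 21]
  = (21|19)    [QR: 21 ≡ 1 mod 4, sign kept]
  = (2|19)    [21 ≡ 2 mod 19]
  = -(1|19)    [19 ≡ 3 mod 8 ⇒ (2|19) = -1]
  = -1    [(1|19) = 1]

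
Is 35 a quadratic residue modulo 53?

no

(35/53)
  = (53/35)    [QR: 53 ≡ 1 mod 4, sign kept]
  = (18/35)    [53 ≡ 18 mod 35]
  = -(9/35)    [35 ≡ 3 mod 8 ⇒ (2/35) = -1]
  = -(35/9)    [QR: 9 ≡ 1 mod 4, sign kept]
  = -(8/9)    [35 ≡ 8 mod 9]
  = -(1/9)    [9 ≡ 1 mod 8 ⇒ (2/9)^3 = +1]
  = -1    [(1/9) = 1]
The Legendre symbol is -1, so x^2 ≡ 35 (mod 53) has no solution.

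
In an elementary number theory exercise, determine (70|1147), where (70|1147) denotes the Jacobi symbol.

1

(70|1147)
  = -(35|1147)    [1147 ≡ 3 mod 8 ⇒ (2|1147) = -1]
  = (1147|35)    [QR: both ≡ 3 mod 4, sign flips]
  = (27|35)    [1147 ≡ 27 mod 35]
  = -(35|27)    [QR: both ≡ 3 mod 4, sign flips]
  = -(8|27)    [35 ≡ 8 mod 27]
  = (1|27)    [27 ≡ 3 mod 8 ⇒ (2|27)^3 = -1]
  = 1    [(1|27) = 1]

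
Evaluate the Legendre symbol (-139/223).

Pull out -1: (-139/223) = (-1/223)·(139/223). Since 223 ≡ 3 (mod 4), (-1/223) = -1. Now have -(139/223).
Both 139 ≡ 3 and 223 ≡ 3 (mod 4), so reciprocity gives (139/223) = -(223/139). Reduce: 223 ≡ 84 (mod 139). Now have (84/139).
Factor out 2: 84 = 2^2·21. Since 139 ≡ 3 (mod 8), (2/139) = -1, and (2/139)^2 = +1. Now have (21/139).
21 ≡ 1 (mod 4), so quadratic reciprocity gives (21/139) = (139/21). Reduce: 139 ≡ 13 (mod 21). Now have (13/21).
13 ≡ 1 (mod 4), so quadratic reciprocity gives (13/21) = (21/13). Reduce: 21 ≡ 8 (mod 13). Now have (8/13).
Factor out 2: 8 = 2^3. Since 13 ≡ 5 (mod 8), (2/13) = -1, and (2/13)^3 = -1. Now have -(1/13).
(1/13) = 1. Collecting the sign factors: -1.

-1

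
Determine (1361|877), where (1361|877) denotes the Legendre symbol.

(1361|877)
  = (484|877)    [1361 ≡ 484 mod 877]
  = (121|877)    [877 ≡ 5 mod 8 ⇒ (2|877)^2 = +1]
  = (877|121)    [QR: 121 ≡ 1 mod 4, sign kept]
  = (30|121)    [877 ≡ 30 mod 121]
  = (15|121)    [121 ≡ 1 mod 8 ⇒ (2|121) = +1]
  = (121|15)    [QR: 121 ≡ 1 mod 4, sign kept]
  = (1|15)    [121 ≡ 1 mod 15]
  = 1    [(1|15) = 1]

1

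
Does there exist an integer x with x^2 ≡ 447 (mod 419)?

yes

(447/419)
  = (28/419)    [447 ≡ 28 mod 419]
  = (7/419)    [419 ≡ 3 mod 8 ⇒ (2/419)^2 = +1]
  = -(419/7)    [QR: both ≡ 3 mod 4, sign flips]
  = -(6/7)    [419 ≡ 6 mod 7]
  = -(3/7)    [7 ≡ 7 mod 8 ⇒ (2/7) = +1]
  = (7/3)    [QR: both ≡ 3 mod 4, sign flips]
  = (1/3)    [7 ≡ 1 mod 3]
  = 1    [(1/3) = 1]
The Legendre symbol is 1, so x^2 ≡ 447 (mod 419) has solution.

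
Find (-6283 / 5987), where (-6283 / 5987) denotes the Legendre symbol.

Reduce the numerator: -6283 ≡ 5691 (mod 5987), so (-6283 / 5987) = (5691 / 5987).
Both 5691 ≡ 3 and 5987 ≡ 3 (mod 4), so reciprocity gives (5691 / 5987) = -(5987 / 5691). Reduce: 5987 ≡ 296 (mod 5691). Now have -(296 / 5691).
Factor out 2: 296 = 2^3·37. Since 5691 ≡ 3 (mod 8), (2 / 5691) = -1, and (2 / 5691)^3 = -1. Now have (37 / 5691).
37 ≡ 1 (mod 4), so quadratic reciprocity gives (37 / 5691) = (5691 / 37). Reduce: 5691 ≡ 30 (mod 37). Now have (30 / 37).
Factor out 2: 30 = 2·15. Since 37 ≡ 5 (mod 8), (2 / 37) = -1. Now have -(15 / 37).
37 ≡ 1 (mod 4), so quadratic reciprocity gives (15 / 37) = (37 / 15). Reduce: 37 ≡ 7 (mod 15). Now have -(7 / 15).
Both 7 ≡ 3 and 15 ≡ 3 (mod 4), so reciprocity gives (7 / 15) = -(15 / 7). Reduce: 15 ≡ 1 (mod 7). Now have (1 / 7).
(1 / 7) = 1. Collecting the sign factors: 1.

1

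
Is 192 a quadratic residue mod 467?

(192/467)
  = (3/467)    [467 ≡ 3 mod 8 ⇒ (2/467)^6 = +1]
  = -(467/3)    [QR: both ≡ 3 mod 4, sign flips]
  = -(2/3)    [467 ≡ 2 mod 3]
  = (1/3)    [3 ≡ 3 mod 8 ⇒ (2/3) = -1]
  = 1    [(1/3) = 1]
The Legendre symbol is 1, so x^2 ≡ 192 (mod 467) has solution.

yes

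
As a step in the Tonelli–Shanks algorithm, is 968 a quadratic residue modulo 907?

no

(968/907)
  = (61/907)    [968 ≡ 61 mod 907]
  = (907/61)    [QR: 61 ≡ 1 mod 4, sign kept]
  = (53/61)    [907 ≡ 53 mod 61]
  = (61/53)    [QR: 53 ≡ 1 mod 4, sign kept]
  = (8/53)    [61 ≡ 8 mod 53]
  = -(1/53)    [53 ≡ 5 mod 8 ⇒ (2/53)^3 = -1]
  = -1    [(1/53) = 1]
The Legendre symbol is -1, so x^2 ≡ 968 (mod 907) has no solution.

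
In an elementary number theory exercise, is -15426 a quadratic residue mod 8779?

yes

(-15426/8779)
  = -(15426/8779)    [8779 ≡ 3 mod 4 ⇒ (-1/8779) = -1]
  = -(6647/8779)    [15426 ≡ 6647 mod 8779]
  = (8779/6647)    [QR: both ≡ 3 mod 4, sign flips]
  = (2132/6647)    [8779 ≡ 2132 mod 6647]
  = (533/6647)    [6647 ≡ 7 mod 8 ⇒ (2/6647)^2 = +1]
  = (6647/533)    [QR: 533 ≡ 1 mod 4, sign kept]
  = (251/533)    [6647 ≡ 251 mod 533]
  = (533/251)    [QR: 533 ≡ 1 mod 4, sign kept]
  = (31/251)    [533 ≡ 31 mod 251]
  = -(251/31)    [QR: both ≡ 3 mod 4, sign flips]
  = -(3/31)    [251 ≡ 3 mod 31]
  = (31/3)    [QR: both ≡ 3 mod 4, sign flips]
  = (1/3)    [31 ≡ 1 mod 3]
  = 1    [(1/3) = 1]
The Legendre symbol is 1, so x^2 ≡ -15426 (mod 8779) has solution.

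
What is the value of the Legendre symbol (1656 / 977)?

Reduce the numerator: 1656 ≡ 679 (mod 977), so (1656 / 977) = (679 / 977).
977 ≡ 1 (mod 4), so quadratic reciprocity gives (679 / 977) = (977 / 679). Reduce: 977 ≡ 298 (mod 679). Now have (298 / 679).
Factor out 2: 298 = 2·149. Since 679 ≡ 7 (mod 8), (2 / 679) = +1. Now have (149 / 679).
149 ≡ 1 (mod 4), so quadratic reciprocity gives (149 / 679) = (679 / 149). Reduce: 679 ≡ 83 (mod 149). Now have (83 / 149).
149 ≡ 1 (mod 4), so quadratic reciprocity gives (83 / 149) = (149 / 83). Reduce: 149 ≡ 66 (mod 83). Now have (66 / 83).
Factor out 2: 66 = 2·33. Since 83 ≡ 3 (mod 8), (2 / 83) = -1. Now have -(33 / 83).
33 ≡ 1 (mod 4), so quadratic reciprocity gives (33 / 83) = (83 / 33). Reduce: 83 ≡ 17 (mod 33). Now have -(17 / 33).
17 ≡ 1 (mod 4), so quadratic reciprocity gives (17 / 33) = (33 / 17). Reduce: 33 ≡ 16 (mod 17). Now have -(16 / 17).
Factor out 2: 16 = 2^4. Since 17 ≡ 1 (mod 8), (2 / 17) = +1, and (2 / 17)^4 = +1. Now have -(1 / 17).
(1 / 17) = 1. Collecting the sign factors: -1.

-1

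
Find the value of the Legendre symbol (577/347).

-1

Reduce the numerator: 577 ≡ 230 (mod 347), so (577/347) = (230/347).
Factor out 2: 230 = 2·115. Since 347 ≡ 3 (mod 8), (2/347) = -1. Now have -(115/347).
Both 115 ≡ 3 and 347 ≡ 3 (mod 4), so reciprocity gives (115/347) = -(347/115). Reduce: 347 ≡ 2 (mod 115). Now have (2/115).
Factor out 2: 2 = 2. Since 115 ≡ 3 (mod 8), (2/115) = -1. Now have -(1/115).
(1/115) = 1. Collecting the sign factors: -1.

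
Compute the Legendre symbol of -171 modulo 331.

(-171/331)
  = (160/331)    [-171 ≡ 160 mod 331]
  = -(5/331)    [331 ≡ 3 mod 8 ⇒ (2/331)^5 = -1]
  = -(331/5)    [QR: 5 ≡ 1 mod 4, sign kept]
  = -(1/5)    [331 ≡ 1 mod 5]
  = -1    [(1/5) = 1]

-1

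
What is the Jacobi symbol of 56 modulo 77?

Factor out 2: 56 = 2^3·7. Since 77 ≡ 5 (mod 8), (2 / 77) = -1, and (2 / 77)^3 = -1. Now have -(7 / 77).
77 ≡ 1 (mod 4), so quadratic reciprocity gives (7 / 77) = (77 / 7). Reduce: 77 ≡ 0 (mod 7). Now have -(0 / 7).
The numerator is now 0 with denominator 7 > 1: the symbol is 0.

0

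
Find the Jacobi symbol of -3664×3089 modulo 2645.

By multiplicativity, (-3664·3089 / 2645) = (-3664 / 2645)·(3089 / 2645).
First factor (-3664 / 2645):
(-3664 / 2645)
  = (3664 / 2645)    [2645 ≡ 1 mod 4 ⇒ (-1 / 2645) = +1]
  = (1019 / 2645)    [3664 ≡ 1019 mod 2645]
  = (2645 / 1019)    [QR: 2645 ≡ 1 mod 4, sign kept]
  = (607 / 1019)    [2645 ≡ 607 mod 1019]
  = -(1019 / 607)    [QR: both ≡ 3 mod 4, sign flips]
  = -(412 / 607)    [1019 ≡ 412 mod 607]
  = -(103 / 607)    [607 ≡ 7 mod 8 ⇒ (2 / 607)^2 = +1]
  = (607 / 103)    [QR: both ≡ 3 mod 4, sign flips]
  = (92 / 103)    [607 ≡ 92 mod 103]
  = (23 / 103)    [103 ≡ 7 mod 8 ⇒ (2 / 103)^2 = +1]
  = -(103 / 23)    [QR: both ≡ 3 mod 4, sign flips]
  = -(11 / 23)    [103 ≡ 11 mod 23]
  = (23 / 11)    [QR: both ≡ 3 mod 4, sign flips]
  = (1 / 11)    [23 ≡ 1 mod 11]
  = 1    [(1 / 11) = 1]
Second factor (3089 / 2645):
(3089 / 2645)
  = (444 / 2645)    [3089 ≡ 444 mod 2645]
  = (111 / 2645)    [2645 ≡ 5 mod 8 ⇒ (2 / 2645)^2 = +1]
  = (2645 / 111)    [QR: 2645 ≡ 1 mod 4, sign kept]
  = (92 / 111)    [2645 ≡ 92 mod 111]
  = (23 / 111)    [111 ≡ 7 mod 8 ⇒ (2 / 111)^2 = +1]
  = -(111 / 23)    [QR: both ≡ 3 mod 4, sign flips]
  = -(19 / 23)    [111 ≡ 19 mod 23]
  = (23 / 19)    [QR: both ≡ 3 mod 4, sign flips]
  = (4 / 19)    [23 ≡ 4 mod 19]
  = (1 / 19)    [19 ≡ 3 mod 8 ⇒ (2 / 19)^2 = +1]
  = 1    [(1 / 19) = 1]
Product: (1)·(1) = 1.

1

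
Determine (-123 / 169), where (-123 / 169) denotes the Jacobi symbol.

Reduce the numerator: -123 ≡ 46 (mod 169), so (-123 / 169) = (46 / 169).
Factor out 2: 46 = 2·23. Since 169 ≡ 1 (mod 8), (2 / 169) = +1. Now have (23 / 169).
169 ≡ 1 (mod 4), so quadratic reciprocity gives (23 / 169) = (169 / 23). Reduce: 169 ≡ 8 (mod 23). Now have (8 / 23).
Factor out 2: 8 = 2^3. Since 23 ≡ 7 (mod 8), (2 / 23) = +1, and (2 / 23)^3 = +1. Now have (1 / 23).
(1 / 23) = 1. Collecting the sign factors: 1.

1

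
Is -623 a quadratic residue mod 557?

(-623|557)
  = (623|557)    [557 ≡ 1 mod 4 ⇒ (-1|557) = +1]
  = (66|557)    [623 ≡ 66 mod 557]
  = -(33|557)    [557 ≡ 5 mod 8 ⇒ (2|557) = -1]
  = -(557|33)    [QR: 33 ≡ 1 mod 4, sign kept]
  = -(29|33)    [557 ≡ 29 mod 33]
  = -(33|29)    [QR: 29 ≡ 1 mod 4, sign kept]
  = -(4|29)    [33 ≡ 4 mod 29]
  = -(1|29)    [29 ≡ 5 mod 8 ⇒ (2|29)^2 = +1]
  = -1    [(1|29) = 1]
(-623|557) = -1, and 557 is prime, so -623 is not a quadratic residue mod 557.

no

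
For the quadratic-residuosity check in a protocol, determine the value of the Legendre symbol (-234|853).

Reduce the numerator: -234 ≡ 619 (mod 853), so (-234|853) = (619|853).
853 ≡ 1 (mod 4), so quadratic reciprocity gives (619|853) = (853|619). Reduce: 853 ≡ 234 (mod 619). Now have (234|619).
Factor out 2: 234 = 2·117. Since 619 ≡ 3 (mod 8), (2|619) = -1. Now have -(117|619).
117 ≡ 1 (mod 4), so quadratic reciprocity gives (117|619) = (619|117). Reduce: 619 ≡ 34 (mod 117). Now have -(34|117).
Factor out 2: 34 = 2·17. Since 117 ≡ 5 (mod 8), (2|117) = -1. Now have (17|117).
17 ≡ 1 (mod 4), so quadratic reciprocity gives (17|117) = (117|17). Reduce: 117 ≡ 15 (mod 17). Now have (15|17).
17 ≡ 1 (mod 4), so quadratic reciprocity gives (15|17) = (17|15). Reduce: 17 ≡ 2 (mod 15). Now have (2|15).
Factor out 2: 2 = 2. Since 15 ≡ 7 (mod 8), (2|15) = +1. Now have (1|15).
(1|15) = 1. Collecting the sign factors: 1.

1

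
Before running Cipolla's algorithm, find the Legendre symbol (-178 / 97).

1

Reduce the numerator: -178 ≡ 16 (mod 97), so (-178 / 97) = (16 / 97).
Factor out 2: 16 = 2^4. Since 97 ≡ 1 (mod 8), (2 / 97) = +1, and (2 / 97)^4 = +1. Now have (1 / 97).
(1 / 97) = 1. Collecting the sign factors: 1.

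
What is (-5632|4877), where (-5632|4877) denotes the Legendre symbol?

-1

(-5632|4877)
  = (4122|4877)    [-5632 ≡ 4122 mod 4877]
  = -(2061|4877)    [4877 ≡ 5 mod 8 ⇒ (2|4877) = -1]
  = -(4877|2061)    [QR: 2061 ≡ 1 mod 4, sign kept]
  = -(755|2061)    [4877 ≡ 755 mod 2061]
  = -(2061|755)    [QR: 2061 ≡ 1 mod 4, sign kept]
  = -(551|755)    [2061 ≡ 551 mod 755]
  = (755|551)    [QR: both ≡ 3 mod 4, sign flips]
  = (204|551)    [755 ≡ 204 mod 551]
  = (51|551)    [551 ≡ 7 mod 8 ⇒ (2|551)^2 = +1]
  = -(551|51)    [QR: both ≡ 3 mod 4, sign flips]
  = -(41|51)    [551 ≡ 41 mod 51]
  = -(51|41)    [QR: 41 ≡ 1 mod 4, sign kept]
  = -(10|41)    [51 ≡ 10 mod 41]
  = -(5|41)    [41 ≡ 1 mod 8 ⇒ (2|41) = +1]
  = -(41|5)    [QR: 5 ≡ 1 mod 4, sign kept]
  = -(1|5)    [41 ≡ 1 mod 5]
  = -1    [(1|5) = 1]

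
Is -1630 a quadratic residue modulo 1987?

no

(-1630|1987)
  = (357|1987)    [-1630 ≡ 357 mod 1987]
  = (1987|357)    [QR: 357 ≡ 1 mod 4, sign kept]
  = (202|357)    [1987 ≡ 202 mod 357]
  = -(101|357)    [357 ≡ 5 mod 8 ⇒ (2|357) = -1]
  = -(357|101)    [QR: 101 ≡ 1 mod 4, sign kept]
  = -(54|101)    [357 ≡ 54 mod 101]
  = (27|101)    [101 ≡ 5 mod 8 ⇒ (2|101) = -1]
  = (101|27)    [QR: 101 ≡ 1 mod 4, sign kept]
  = (20|27)    [101 ≡ 20 mod 27]
  = (5|27)    [27 ≡ 3 mod 8 ⇒ (2|27)^2 = +1]
  = (27|5)    [QR: 5 ≡ 1 mod 4, sign kept]
  = (2|5)    [27 ≡ 2 mod 5]
  = -(1|5)    [5 ≡ 5 mod 8 ⇒ (2|5) = -1]
  = -1    [(1|5) = 1]
(-1630|1987) = -1, and 1987 is prime, so -1630 is not a quadratic residue mod 1987.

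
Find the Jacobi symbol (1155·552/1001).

By multiplicativity, (1155·552/1001) = (1155/1001)·(552/1001).
First factor (1155/1001):
(1155/1001)
  = (154/1001)    [1155 ≡ 154 mod 1001]
  = (77/1001)    [1001 ≡ 1 mod 8 ⇒ (2/1001) = +1]
  = (1001/77)    [QR: 77 ≡ 1 mod 4, sign kept]
  = (0/77)    [1001 ≡ 0 mod 77]
  = 0    [numerator 0, gcd > 1]
Second factor (552/1001):
(552/1001)
  = (69/1001)    [1001 ≡ 1 mod 8 ⇒ (2/1001)^3 = +1]
  = (1001/69)    [QR: 69 ≡ 1 mod 4, sign kept]
  = (35/69)    [1001 ≡ 35 mod 69]
  = (69/35)    [QR: 69 ≡ 1 mod 4, sign kept]
  = (34/35)    [69 ≡ 34 mod 35]
  = -(17/35)    [35 ≡ 3 mod 8 ⇒ (2/35) = -1]
  = -(35/17)    [QR: 17 ≡ 1 mod 4, sign kept]
  = -(1/17)    [35 ≡ 1 mod 17]
  = -1    [(1/17) = 1]
Product: (0)·(-1) = 0.

0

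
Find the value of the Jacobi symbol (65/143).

0

65 ≡ 1 (mod 4), so quadratic reciprocity gives (65/143) = (143/65). Reduce: 143 ≡ 13 (mod 65). Now have (13/65).
13 ≡ 1 (mod 4), so quadratic reciprocity gives (13/65) = (65/13). Reduce: 65 ≡ 0 (mod 13). Now have (0/13).
The numerator is now 0 with denominator 13 > 1: the symbol is 0.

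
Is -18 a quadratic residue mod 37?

Reduce the numerator: -18 ≡ 19 (mod 37), so (-18/37) = (19/37).
37 ≡ 1 (mod 4), so quadratic reciprocity gives (19/37) = (37/19). Reduce: 37 ≡ 18 (mod 19). Now have (18/19).
Factor out 2: 18 = 2·9. Since 19 ≡ 3 (mod 8), (2/19) = -1. Now have -(9/19).
9 ≡ 1 (mod 4), so quadratic reciprocity gives (9/19) = (19/9). Reduce: 19 ≡ 1 (mod 9). Now have -(1/9).
(1/9) = 1. Collecting the sign factors: -1.
The Legendre symbol is -1, so x^2 ≡ -18 (mod 37) has no solution.

no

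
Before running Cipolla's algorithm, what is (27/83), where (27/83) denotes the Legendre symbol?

(27/83)
  = -(83/27)    [QR: both ≡ 3 mod 4, sign flips]
  = -(2/27)    [83 ≡ 2 mod 27]
  = (1/27)    [27 ≡ 3 mod 8 ⇒ (2/27) = -1]
  = 1    [(1/27) = 1]

1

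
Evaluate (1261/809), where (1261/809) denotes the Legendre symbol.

Reduce the numerator: 1261 ≡ 452 (mod 809), so (1261/809) = (452/809).
Factor out 2: 452 = 2^2·113. Since 809 ≡ 1 (mod 8), (2/809) = +1, and (2/809)^2 = +1. Now have (113/809).
113 ≡ 1 (mod 4), so quadratic reciprocity gives (113/809) = (809/113). Reduce: 809 ≡ 18 (mod 113). Now have (18/113).
Factor out 2: 18 = 2·9. Since 113 ≡ 1 (mod 8), (2/113) = +1. Now have (9/113).
9 ≡ 1 (mod 4), so quadratic reciprocity gives (9/113) = (113/9). Reduce: 113 ≡ 5 (mod 9). Now have (5/9).
5 ≡ 1 (mod 4), so quadratic reciprocity gives (5/9) = (9/5). Reduce: 9 ≡ 4 (mod 5). Now have (4/5).
Factor out 2: 4 = 2^2. Since 5 ≡ 5 (mod 8), (2/5) = -1, and (2/5)^2 = +1. Now have (1/5).
(1/5) = 1. Collecting the sign factors: 1.

1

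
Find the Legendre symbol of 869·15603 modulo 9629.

1

By multiplicativity, (869·15603/9629) = (869/9629)·(15603/9629).
First factor (869/9629):
869 ≡ 1 (mod 4), so quadratic reciprocity gives (869/9629) = (9629/869). Reduce: 9629 ≡ 70 (mod 869). Now have (70/869).
Factor out 2: 70 = 2·35. Since 869 ≡ 5 (mod 8), (2/869) = -1. Now have -(35/869).
869 ≡ 1 (mod 4), so quadratic reciprocity gives (35/869) = (869/35). Reduce: 869 ≡ 29 (mod 35). Now have -(29/35).
29 ≡ 1 (mod 4), so quadratic reciprocity gives (29/35) = (35/29). Reduce: 35 ≡ 6 (mod 29). Now have -(6/29).
Factor out 2: 6 = 2·3. Since 29 ≡ 5 (mod 8), (2/29) = -1. Now have (3/29).
29 ≡ 1 (mod 4), so quadratic reciprocity gives (3/29) = (29/3). Reduce: 29 ≡ 2 (mod 3). Now have (2/3).
Factor out 2: 2 = 2. Since 3 ≡ 3 (mod 8), (2/3) = -1. Now have -(1/3).
(1/3) = 1. Collecting the sign factors: -1.
Second factor (15603/9629):
Reduce the numerator: 15603 ≡ 5974 (mod 9629), so (15603/9629) = (5974/9629).
Factor out 2: 5974 = 2·2987. Since 9629 ≡ 5 (mod 8), (2/9629) = -1. Now have -(2987/9629).
9629 ≡ 1 (mod 4), so quadratic reciprocity gives (2987/9629) = (9629/2987). Reduce: 9629 ≡ 668 (mod 2987). Now have -(668/2987).
Factor out 2: 668 = 2^2·167. Since 2987 ≡ 3 (mod 8), (2/2987) = -1, and (2/2987)^2 = +1. Now have -(167/2987).
Both 167 ≡ 3 and 2987 ≡ 3 (mod 4), so reciprocity gives (167/2987) = -(2987/167). Reduce: 2987 ≡ 148 (mod 167). Now have (148/167).
Factor out 2: 148 = 2^2·37. Since 167 ≡ 7 (mod 8), (2/167) = +1, and (2/167)^2 = +1. Now have (37/167).
37 ≡ 1 (mod 4), so quadratic reciprocity gives (37/167) = (167/37). Reduce: 167 ≡ 19 (mod 37). Now have (19/37).
37 ≡ 1 (mod 4), so quadratic reciprocity gives (19/37) = (37/19). Reduce: 37 ≡ 18 (mod 19). Now have (18/19).
Factor out 2: 18 = 2·9. Since 19 ≡ 3 (mod 8), (2/19) = -1. Now have -(9/19).
9 ≡ 1 (mod 4), so quadratic reciprocity gives (9/19) = (19/9). Reduce: 19 ≡ 1 (mod 9). Now have -(1/9).
(1/9) = 1. Collecting the sign factors: -1.
Product: (-1)·(-1) = 1.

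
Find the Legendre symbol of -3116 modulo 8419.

1

(-3116|8419)
  = (5303|8419)    [-3116 ≡ 5303 mod 8419]
  = -(8419|5303)    [QR: both ≡ 3 mod 4, sign flips]
  = -(3116|5303)    [8419 ≡ 3116 mod 5303]
  = -(779|5303)    [5303 ≡ 7 mod 8 ⇒ (2|5303)^2 = +1]
  = (5303|779)    [QR: both ≡ 3 mod 4, sign flips]
  = (629|779)    [5303 ≡ 629 mod 779]
  = (779|629)    [QR: 629 ≡ 1 mod 4, sign kept]
  = (150|629)    [779 ≡ 150 mod 629]
  = -(75|629)    [629 ≡ 5 mod 8 ⇒ (2|629) = -1]
  = -(629|75)    [QR: 629 ≡ 1 mod 4, sign kept]
  = -(29|75)    [629 ≡ 29 mod 75]
  = -(75|29)    [QR: 29 ≡ 1 mod 4, sign kept]
  = -(17|29)    [75 ≡ 17 mod 29]
  = -(29|17)    [QR: 17 ≡ 1 mod 4, sign kept]
  = -(12|17)    [29 ≡ 12 mod 17]
  = -(3|17)    [17 ≡ 1 mod 8 ⇒ (2|17)^2 = +1]
  = -(17|3)    [QR: 17 ≡ 1 mod 4, sign kept]
  = -(2|3)    [17 ≡ 2 mod 3]
  = (1|3)    [3 ≡ 3 mod 8 ⇒ (2|3) = -1]
  = 1    [(1|3) = 1]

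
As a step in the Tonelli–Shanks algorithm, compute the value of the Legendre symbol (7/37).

1

(7/37)
  = (37/7)    [QR: 37 ≡ 1 mod 4, sign kept]
  = (2/7)    [37 ≡ 2 mod 7]
  = (1/7)    [7 ≡ 7 mod 8 ⇒ (2/7) = +1]
  = 1    [(1/7) = 1]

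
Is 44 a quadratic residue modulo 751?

Factor out 2: 44 = 2^2·11. Since 751 ≡ 7 (mod 8), (2|751) = +1, and (2|751)^2 = +1. Now have (11|751).
Both 11 ≡ 3 and 751 ≡ 3 (mod 4), so reciprocity gives (11|751) = -(751|11). Reduce: 751 ≡ 3 (mod 11). Now have -(3|11).
Both 3 ≡ 3 and 11 ≡ 3 (mod 4), so reciprocity gives (3|11) = -(11|3). Reduce: 11 ≡ 2 (mod 3). Now have (2|3).
Factor out 2: 2 = 2. Since 3 ≡ 3 (mod 8), (2|3) = -1. Now have -(1|3).
(1|3) = 1. Collecting the sign factors: -1.
The Legendre symbol is -1, so x^2 ≡ 44 (mod 751) has no solution.

no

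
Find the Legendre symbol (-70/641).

Reduce the numerator: -70 ≡ 571 (mod 641), so (-70/641) = (571/641).
641 ≡ 1 (mod 4), so quadratic reciprocity gives (571/641) = (641/571). Reduce: 641 ≡ 70 (mod 571). Now have (70/571).
Factor out 2: 70 = 2·35. Since 571 ≡ 3 (mod 8), (2/571) = -1. Now have -(35/571).
Both 35 ≡ 3 and 571 ≡ 3 (mod 4), so reciprocity gives (35/571) = -(571/35). Reduce: 571 ≡ 11 (mod 35). Now have (11/35).
Both 11 ≡ 3 and 35 ≡ 3 (mod 4), so reciprocity gives (11/35) = -(35/11). Reduce: 35 ≡ 2 (mod 11). Now have -(2/11).
Factor out 2: 2 = 2. Since 11 ≡ 3 (mod 8), (2/11) = -1. Now have (1/11).
(1/11) = 1. Collecting the sign factors: 1.

1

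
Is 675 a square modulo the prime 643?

Reduce the numerator: 675 ≡ 32 (mod 643), so (675/643) = (32/643).
Factor out 2: 32 = 2^5. Since 643 ≡ 3 (mod 8), (2/643) = -1, and (2/643)^5 = -1. Now have -(1/643).
(1/643) = 1. Collecting the sign factors: -1.
The Legendre symbol is -1, so x^2 ≡ 675 (mod 643) has no solution.

no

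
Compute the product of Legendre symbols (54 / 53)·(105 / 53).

1

By multiplicativity, (54·105 / 53) = (54 / 53)·(105 / 53).
First factor (54 / 53):
Reduce the numerator: 54 ≡ 1 (mod 53), so (54 / 53) = (1 / 53).
(1 / 53) = 1. Collecting the sign factors: 1.
Second factor (105 / 53):
Reduce the numerator: 105 ≡ 52 (mod 53), so (105 / 53) = (52 / 53).
Factor out 2: 52 = 2^2·13. Since 53 ≡ 5 (mod 8), (2 / 53) = -1, and (2 / 53)^2 = +1. Now have (13 / 53).
13 ≡ 1 (mod 4), so quadratic reciprocity gives (13 / 53) = (53 / 13). Reduce: 53 ≡ 1 (mod 13). Now have (1 / 13).
(1 / 13) = 1. Collecting the sign factors: 1.
Product: (1)·(1) = 1.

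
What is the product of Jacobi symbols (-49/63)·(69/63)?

0

By multiplicativity, (-49·69/63) = (-49/63)·(69/63).
First factor (-49/63):
(-49/63)
  = -(49/63)    [63 ≡ 3 mod 4 ⇒ (-1/63) = -1]
  = -(63/49)    [QR: 49 ≡ 1 mod 4, sign kept]
  = -(14/49)    [63 ≡ 14 mod 49]
  = -(7/49)    [49 ≡ 1 mod 8 ⇒ (2/49) = +1]
  = -(49/7)    [QR: 49 ≡ 1 mod 4, sign kept]
  = -(0/7)    [49 ≡ 0 mod 7]
  = 0    [numerator 0, gcd > 1]
Second factor (69/63):
(69/63)
  = (6/63)    [69 ≡ 6 mod 63]
  = (3/63)    [63 ≡ 7 mod 8 ⇒ (2/63) = +1]
  = -(63/3)    [QR: both ≡ 3 mod 4, sign flips]
  = -(0/3)    [63 ≡ 0 mod 3]
  = 0    [numerator 0, gcd > 1]
Product: (0)·(0) = 0.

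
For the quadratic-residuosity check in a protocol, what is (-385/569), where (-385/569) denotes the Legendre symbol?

-1

Reduce the numerator: -385 ≡ 184 (mod 569), so (-385/569) = (184/569).
Factor out 2: 184 = 2^3·23. Since 569 ≡ 1 (mod 8), (2/569) = +1, and (2/569)^3 = +1. Now have (23/569).
569 ≡ 1 (mod 4), so quadratic reciprocity gives (23/569) = (569/23). Reduce: 569 ≡ 17 (mod 23). Now have (17/23).
17 ≡ 1 (mod 4), so quadratic reciprocity gives (17/23) = (23/17). Reduce: 23 ≡ 6 (mod 17). Now have (6/17).
Factor out 2: 6 = 2·3. Since 17 ≡ 1 (mod 8), (2/17) = +1. Now have (3/17).
17 ≡ 1 (mod 4), so quadratic reciprocity gives (3/17) = (17/3). Reduce: 17 ≡ 2 (mod 3). Now have (2/3).
Factor out 2: 2 = 2. Since 3 ≡ 3 (mod 8), (2/3) = -1. Now have -(1/3).
(1/3) = 1. Collecting the sign factors: -1.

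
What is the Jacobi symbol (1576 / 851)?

(1576 / 851)
  = (725 / 851)    [1576 ≡ 725 mod 851]
  = (851 / 725)    [QR: 725 ≡ 1 mod 4, sign kept]
  = (126 / 725)    [851 ≡ 126 mod 725]
  = -(63 / 725)    [725 ≡ 5 mod 8 ⇒ (2 / 725) = -1]
  = -(725 / 63)    [QR: 725 ≡ 1 mod 4, sign kept]
  = -(32 / 63)    [725 ≡ 32 mod 63]
  = -(1 / 63)    [63 ≡ 7 mod 8 ⇒ (2 / 63)^5 = +1]
  = -1    [(1 / 63) = 1]

-1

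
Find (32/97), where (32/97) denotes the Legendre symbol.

1

(32/97)
  = (1/97)    [97 ≡ 1 mod 8 ⇒ (2/97)^5 = +1]
  = 1    [(1/97) = 1]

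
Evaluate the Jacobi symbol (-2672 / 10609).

1

Pull out -1: (-2672 / 10609) = (-1 / 10609)·(2672 / 10609). Since 10609 ≡ 1 (mod 4), (-1 / 10609) = +1. Now have (2672 / 10609).
Factor out 2: 2672 = 2^4·167. Since 10609 ≡ 1 (mod 8), (2 / 10609) = +1, and (2 / 10609)^4 = +1. Now have (167 / 10609).
10609 ≡ 1 (mod 4), so quadratic reciprocity gives (167 / 10609) = (10609 / 167). Reduce: 10609 ≡ 88 (mod 167). Now have (88 / 167).
Factor out 2: 88 = 2^3·11. Since 167 ≡ 7 (mod 8), (2 / 167) = +1, and (2 / 167)^3 = +1. Now have (11 / 167).
Both 11 ≡ 3 and 167 ≡ 3 (mod 4), so reciprocity gives (11 / 167) = -(167 / 11). Reduce: 167 ≡ 2 (mod 11). Now have -(2 / 11).
Factor out 2: 2 = 2. Since 11 ≡ 3 (mod 8), (2 / 11) = -1. Now have (1 / 11).
(1 / 11) = 1. Collecting the sign factors: 1.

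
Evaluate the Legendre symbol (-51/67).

1

Pull out -1: (-51/67) = (-1/67)·(51/67). Since 67 ≡ 3 (mod 4), (-1/67) = -1. Now have -(51/67).
Both 51 ≡ 3 and 67 ≡ 3 (mod 4), so reciprocity gives (51/67) = -(67/51). Reduce: 67 ≡ 16 (mod 51). Now have (16/51).
Factor out 2: 16 = 2^4. Since 51 ≡ 3 (mod 8), (2/51) = -1, and (2/51)^4 = +1. Now have (1/51).
(1/51) = 1. Collecting the sign factors: 1.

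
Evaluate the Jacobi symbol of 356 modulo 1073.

Factor out 2: 356 = 2^2·89. Since 1073 ≡ 1 (mod 8), (2/1073) = +1, and (2/1073)^2 = +1. Now have (89/1073).
89 ≡ 1 (mod 4), so quadratic reciprocity gives (89/1073) = (1073/89). Reduce: 1073 ≡ 5 (mod 89). Now have (5/89).
5 ≡ 1 (mod 4), so quadratic reciprocity gives (5/89) = (89/5). Reduce: 89 ≡ 4 (mod 5). Now have (4/5).
Factor out 2: 4 = 2^2. Since 5 ≡ 5 (mod 8), (2/5) = -1, and (2/5)^2 = +1. Now have (1/5).
(1/5) = 1. Collecting the sign factors: 1.

1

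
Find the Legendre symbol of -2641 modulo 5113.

1

(-2641/5113)
  = (2641/5113)    [5113 ≡ 1 mod 4 ⇒ (-1/5113) = +1]
  = (5113/2641)    [QR: 2641 ≡ 1 mod 4, sign kept]
  = (2472/2641)    [5113 ≡ 2472 mod 2641]
  = (309/2641)    [2641 ≡ 1 mod 8 ⇒ (2/2641)^3 = +1]
  = (2641/309)    [QR: 309 ≡ 1 mod 4, sign kept]
  = (169/309)    [2641 ≡ 169 mod 309]
  = (309/169)    [QR: 169 ≡ 1 mod 4, sign kept]
  = (140/169)    [309 ≡ 140 mod 169]
  = (35/169)    [169 ≡ 1 mod 8 ⇒ (2/169)^2 = +1]
  = (169/35)    [QR: 169 ≡ 1 mod 4, sign kept]
  = (29/35)    [169 ≡ 29 mod 35]
  = (35/29)    [QR: 29 ≡ 1 mod 4, sign kept]
  = (6/29)    [35 ≡ 6 mod 29]
  = -(3/29)    [29 ≡ 5 mod 8 ⇒ (2/29) = -1]
  = -(29/3)    [QR: 29 ≡ 1 mod 4, sign kept]
  = -(2/3)    [29 ≡ 2 mod 3]
  = (1/3)    [3 ≡ 3 mod 8 ⇒ (2/3) = -1]
  = 1    [(1/3) = 1]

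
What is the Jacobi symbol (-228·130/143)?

0

By multiplicativity, (-228·130/143) = (-228/143)·(130/143).
First factor (-228/143):
(-228/143)
  = -(228/143)    [143 ≡ 3 mod 4 ⇒ (-1/143) = -1]
  = -(85/143)    [228 ≡ 85 mod 143]
  = -(143/85)    [QR: 85 ≡ 1 mod 4, sign kept]
  = -(58/85)    [143 ≡ 58 mod 85]
  = (29/85)    [85 ≡ 5 mod 8 ⇒ (2/85) = -1]
  = (85/29)    [QR: 29 ≡ 1 mod 4, sign kept]
  = (27/29)    [85 ≡ 27 mod 29]
  = (29/27)    [QR: 29 ≡ 1 mod 4, sign kept]
  = (2/27)    [29 ≡ 2 mod 27]
  = -(1/27)    [27 ≡ 3 mod 8 ⇒ (2/27) = -1]
  = -1    [(1/27) = 1]
Second factor (130/143):
(130/143)
  = (65/143)    [143 ≡ 7 mod 8 ⇒ (2/143) = +1]
  = (143/65)    [QR: 65 ≡ 1 mod 4, sign kept]
  = (13/65)    [143 ≡ 13 mod 65]
  = (65/13)    [QR: 13 ≡ 1 mod 4, sign kept]
  = (0/13)    [65 ≡ 0 mod 13]
  = 0    [numerator 0, gcd > 1]
Product: (-1)·(0) = 0.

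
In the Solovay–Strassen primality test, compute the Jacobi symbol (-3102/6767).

-1

Reduce the numerator: -3102 ≡ 3665 (mod 6767), so (-3102/6767) = (3665/6767).
3665 ≡ 1 (mod 4), so quadratic reciprocity gives (3665/6767) = (6767/3665). Reduce: 6767 ≡ 3102 (mod 3665). Now have (3102/3665).
Factor out 2: 3102 = 2·1551. Since 3665 ≡ 1 (mod 8), (2/3665) = +1. Now have (1551/3665).
3665 ≡ 1 (mod 4), so quadratic reciprocity gives (1551/3665) = (3665/1551). Reduce: 3665 ≡ 563 (mod 1551). Now have (563/1551).
Both 563 ≡ 3 and 1551 ≡ 3 (mod 4), so reciprocity gives (563/1551) = -(1551/563). Reduce: 1551 ≡ 425 (mod 563). Now have -(425/563).
425 ≡ 1 (mod 4), so quadratic reciprocity gives (425/563) = (563/425). Reduce: 563 ≡ 138 (mod 425). Now have -(138/425).
Factor out 2: 138 = 2·69. Since 425 ≡ 1 (mod 8), (2/425) = +1. Now have -(69/425).
69 ≡ 1 (mod 4), so quadratic reciprocity gives (69/425) = (425/69). Reduce: 425 ≡ 11 (mod 69). Now have -(11/69).
69 ≡ 1 (mod 4), so quadratic reciprocity gives (11/69) = (69/11). Reduce: 69 ≡ 3 (mod 11). Now have -(3/11).
Both 3 ≡ 3 and 11 ≡ 3 (mod 4), so reciprocity gives (3/11) = -(11/3). Reduce: 11 ≡ 2 (mod 3). Now have (2/3).
Factor out 2: 2 = 2. Since 3 ≡ 3 (mod 8), (2/3) = -1. Now have -(1/3).
(1/3) = 1. Collecting the sign factors: -1.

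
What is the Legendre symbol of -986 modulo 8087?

(-986/8087)
  = (7101/8087)    [-986 ≡ 7101 mod 8087]
  = (8087/7101)    [QR: 7101 ≡ 1 mod 4, sign kept]
  = (986/7101)    [8087 ≡ 986 mod 7101]
  = -(493/7101)    [7101 ≡ 5 mod 8 ⇒ (2/7101) = -1]
  = -(7101/493)    [QR: 493 ≡ 1 mod 4, sign kept]
  = -(199/493)    [7101 ≡ 199 mod 493]
  = -(493/199)    [QR: 493 ≡ 1 mod 4, sign kept]
  = -(95/199)    [493 ≡ 95 mod 199]
  = (199/95)    [QR: both ≡ 3 mod 4, sign flips]
  = (9/95)    [199 ≡ 9 mod 95]
  = (95/9)    [QR: 9 ≡ 1 mod 4, sign kept]
  = (5/9)    [95 ≡ 5 mod 9]
  = (9/5)    [QR: 5 ≡ 1 mod 4, sign kept]
  = (4/5)    [9 ≡ 4 mod 5]
  = (1/5)    [5 ≡ 5 mod 8 ⇒ (2/5)^2 = +1]
  = 1    [(1/5) = 1]

1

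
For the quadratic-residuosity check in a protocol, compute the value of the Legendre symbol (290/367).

1

Factor out 2: 290 = 2·145. Since 367 ≡ 7 (mod 8), (2/367) = +1. Now have (145/367).
145 ≡ 1 (mod 4), so quadratic reciprocity gives (145/367) = (367/145). Reduce: 367 ≡ 77 (mod 145). Now have (77/145).
77 ≡ 1 (mod 4), so quadratic reciprocity gives (77/145) = (145/77). Reduce: 145 ≡ 68 (mod 77). Now have (68/77).
Factor out 2: 68 = 2^2·17. Since 77 ≡ 5 (mod 8), (2/77) = -1, and (2/77)^2 = +1. Now have (17/77).
17 ≡ 1 (mod 4), so quadratic reciprocity gives (17/77) = (77/17). Reduce: 77 ≡ 9 (mod 17). Now have (9/17).
9 ≡ 1 (mod 4), so quadratic reciprocity gives (9/17) = (17/9). Reduce: 17 ≡ 8 (mod 9). Now have (8/9).
Factor out 2: 8 = 2^3. Since 9 ≡ 1 (mod 8), (2/9) = +1, and (2/9)^3 = +1. Now have (1/9).
(1/9) = 1. Collecting the sign factors: 1.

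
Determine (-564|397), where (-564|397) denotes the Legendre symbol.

1

Reduce the numerator: -564 ≡ 230 (mod 397), so (-564|397) = (230|397).
Factor out 2: 230 = 2·115. Since 397 ≡ 5 (mod 8), (2|397) = -1. Now have -(115|397).
397 ≡ 1 (mod 4), so quadratic reciprocity gives (115|397) = (397|115). Reduce: 397 ≡ 52 (mod 115). Now have -(52|115).
Factor out 2: 52 = 2^2·13. Since 115 ≡ 3 (mod 8), (2|115) = -1, and (2|115)^2 = +1. Now have -(13|115).
13 ≡ 1 (mod 4), so quadratic reciprocity gives (13|115) = (115|13). Reduce: 115 ≡ 11 (mod 13). Now have -(11|13).
13 ≡ 1 (mod 4), so quadratic reciprocity gives (11|13) = (13|11). Reduce: 13 ≡ 2 (mod 11). Now have -(2|11).
Factor out 2: 2 = 2. Since 11 ≡ 3 (mod 8), (2|11) = -1. Now have (1|11).
(1|11) = 1. Collecting the sign factors: 1.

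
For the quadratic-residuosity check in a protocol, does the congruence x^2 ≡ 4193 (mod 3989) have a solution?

(4193|3989)
  = (204|3989)    [4193 ≡ 204 mod 3989]
  = (51|3989)    [3989 ≡ 5 mod 8 ⇒ (2|3989)^2 = +1]
  = (3989|51)    [QR: 3989 ≡ 1 mod 4, sign kept]
  = (11|51)    [3989 ≡ 11 mod 51]
  = -(51|11)    [QR: both ≡ 3 mod 4, sign flips]
  = -(7|11)    [51 ≡ 7 mod 11]
  = (11|7)    [QR: both ≡ 3 mod 4, sign flips]
  = (4|7)    [11 ≡ 4 mod 7]
  = (1|7)    [7 ≡ 7 mod 8 ⇒ (2|7)^2 = +1]
  = 1    [(1|7) = 1]
(4193|3989) = 1, and 3989 is prime, so 4193 is a quadratic residue mod 3989.

yes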